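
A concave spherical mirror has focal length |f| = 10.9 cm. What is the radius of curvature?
R = 2|f| = 21.8 cm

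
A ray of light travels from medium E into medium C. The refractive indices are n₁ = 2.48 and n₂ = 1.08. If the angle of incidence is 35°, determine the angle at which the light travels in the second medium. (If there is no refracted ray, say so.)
sin θ₂ = (n₁/n₂)·sin θ₁ = 1.317 > 1, so there is no refracted ray — the light undergoes total internal reflection.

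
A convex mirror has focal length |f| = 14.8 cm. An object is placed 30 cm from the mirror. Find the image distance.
f = −14.8 cm (convex); 1/di = 1/f − 1/do → di = -9.911 cm (virtual image, behind mirror)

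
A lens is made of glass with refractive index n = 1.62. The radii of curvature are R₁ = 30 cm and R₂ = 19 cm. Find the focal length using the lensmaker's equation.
1/f = (n − 1)(1/R₁ − 1/R₂) → f = -83.58 cm (diverging lens)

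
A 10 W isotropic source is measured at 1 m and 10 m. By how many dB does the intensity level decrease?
Δβ = 20·log₁₀(r₂/r₁) = 20 dB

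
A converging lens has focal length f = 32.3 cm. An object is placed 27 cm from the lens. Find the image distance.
1/di = 1/f − 1/do → di = -164.5 cm (virtual image)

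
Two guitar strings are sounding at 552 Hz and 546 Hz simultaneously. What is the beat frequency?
6 Hz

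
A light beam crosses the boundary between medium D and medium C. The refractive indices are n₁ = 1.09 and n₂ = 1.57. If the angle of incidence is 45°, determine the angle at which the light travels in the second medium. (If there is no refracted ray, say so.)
sin θ₂ = (n₁/n₂)·sin θ₁ = 0.4909 → θ₂ = 29.4°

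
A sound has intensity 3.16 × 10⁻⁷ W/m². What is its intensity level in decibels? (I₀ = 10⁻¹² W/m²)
β = 10·log₁₀(I/I₀) = 55 dB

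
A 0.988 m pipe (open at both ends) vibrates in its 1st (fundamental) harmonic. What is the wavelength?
λₙ = 2L/n = 1.976 m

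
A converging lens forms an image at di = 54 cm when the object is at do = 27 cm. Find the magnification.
M = −di/do = -2 (inverted image)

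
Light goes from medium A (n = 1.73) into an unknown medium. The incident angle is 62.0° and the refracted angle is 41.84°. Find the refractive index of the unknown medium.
n₂ = n₁·sin θ₁ / sin θ₂ = 2.29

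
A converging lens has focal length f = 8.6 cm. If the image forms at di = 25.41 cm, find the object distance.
1/do = 1/f − 1/di → do = 13 cm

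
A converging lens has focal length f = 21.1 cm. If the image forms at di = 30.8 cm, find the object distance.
1/do = 1/f − 1/di → do = 67 cm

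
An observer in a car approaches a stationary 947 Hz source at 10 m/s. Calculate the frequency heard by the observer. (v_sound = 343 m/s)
f_obs = f·(v + v_o)/v = 974.6 Hz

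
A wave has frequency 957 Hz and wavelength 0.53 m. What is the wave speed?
v = fλ = 507.2 m/s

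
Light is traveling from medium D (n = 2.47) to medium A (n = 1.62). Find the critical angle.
θc = arcsin(n₂/n₁) = 40.99°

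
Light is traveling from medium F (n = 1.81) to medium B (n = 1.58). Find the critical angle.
θc = arcsin(n₂/n₁) = 60.8°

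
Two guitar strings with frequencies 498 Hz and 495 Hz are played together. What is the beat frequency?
3 Hz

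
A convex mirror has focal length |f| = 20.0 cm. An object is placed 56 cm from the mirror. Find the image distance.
f = −20.0 cm (convex); 1/di = 1/f − 1/do → di = -14.74 cm (virtual image, behind mirror)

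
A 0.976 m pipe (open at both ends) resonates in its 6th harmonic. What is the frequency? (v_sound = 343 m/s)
fₙ = nv/(2L) = 1054 Hz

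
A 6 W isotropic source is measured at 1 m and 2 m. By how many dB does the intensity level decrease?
Δβ = 20·log₁₀(r₂/r₁) = 6.021 dB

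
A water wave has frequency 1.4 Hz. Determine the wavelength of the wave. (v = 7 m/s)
λ = v/f = 5 m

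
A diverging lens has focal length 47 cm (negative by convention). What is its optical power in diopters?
P = 1/f = -2.128 D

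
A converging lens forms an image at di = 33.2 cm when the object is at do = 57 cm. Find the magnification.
M = −di/do = -0.5825 (inverted image)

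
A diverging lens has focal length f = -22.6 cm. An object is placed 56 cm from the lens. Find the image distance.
1/di = 1/f − 1/do → di = -16.1 cm (virtual image)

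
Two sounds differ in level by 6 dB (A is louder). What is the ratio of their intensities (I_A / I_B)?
I_A/I_B = 10^(Δβ/10) = 3.981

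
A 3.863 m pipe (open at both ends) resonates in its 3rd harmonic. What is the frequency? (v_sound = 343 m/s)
fₙ = nv/(2L) = 133.2 Hz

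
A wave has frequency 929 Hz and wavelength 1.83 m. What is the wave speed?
v = fλ = 1700 m/s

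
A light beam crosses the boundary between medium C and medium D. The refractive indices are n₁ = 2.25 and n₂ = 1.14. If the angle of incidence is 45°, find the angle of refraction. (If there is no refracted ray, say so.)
sin θ₂ = (n₁/n₂)·sin θ₁ = 1.396 > 1, so there is no refracted ray — the light undergoes total internal reflection.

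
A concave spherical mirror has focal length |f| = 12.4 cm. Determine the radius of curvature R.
R = 2|f| = 24.8 cm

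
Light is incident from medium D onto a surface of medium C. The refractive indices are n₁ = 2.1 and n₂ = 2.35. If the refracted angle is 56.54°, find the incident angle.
sin θ₁ = (n₂/n₁)·sin θ₂ → θ₁ = 69°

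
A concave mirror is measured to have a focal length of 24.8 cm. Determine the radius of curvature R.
R = 2|f| = 49.6 cm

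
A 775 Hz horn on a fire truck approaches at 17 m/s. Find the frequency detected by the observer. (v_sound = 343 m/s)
f_obs = f·v/(v − v_s) = 815.4 Hz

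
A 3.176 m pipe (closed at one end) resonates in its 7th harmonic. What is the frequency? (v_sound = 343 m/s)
fₙ = nv/(4L) = 189 Hz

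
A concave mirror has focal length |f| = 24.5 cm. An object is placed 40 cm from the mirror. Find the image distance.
f = +24.5 cm (concave); 1/di = 1/f − 1/do → di = 63.23 cm (real image, in front of mirror)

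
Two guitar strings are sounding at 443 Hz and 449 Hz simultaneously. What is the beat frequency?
6 Hz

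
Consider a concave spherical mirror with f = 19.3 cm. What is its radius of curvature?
R = 2|f| = 38.6 cm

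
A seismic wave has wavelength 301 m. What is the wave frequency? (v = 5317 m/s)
f = v/λ = 17.66 Hz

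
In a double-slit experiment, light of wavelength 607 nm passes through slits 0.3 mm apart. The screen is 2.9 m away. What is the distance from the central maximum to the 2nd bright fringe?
y = mλL/d = 11.74 mm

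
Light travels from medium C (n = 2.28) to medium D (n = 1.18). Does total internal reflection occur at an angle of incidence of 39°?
θc = arcsin(n₂/n₁) = 31.17°; 39° > θc, so yes — total internal reflection.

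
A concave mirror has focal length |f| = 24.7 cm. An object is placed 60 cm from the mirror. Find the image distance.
f = +24.7 cm (concave); 1/di = 1/f − 1/do → di = 41.98 cm (real image, in front of mirror)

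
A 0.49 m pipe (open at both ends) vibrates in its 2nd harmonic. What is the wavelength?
λₙ = 2L/n = 0.49 m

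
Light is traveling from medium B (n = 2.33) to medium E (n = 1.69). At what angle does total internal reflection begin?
θc = arcsin(n₂/n₁) = 46.5°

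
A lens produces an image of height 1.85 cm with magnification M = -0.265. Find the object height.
ho = |hi|/|M| = 6.981 cm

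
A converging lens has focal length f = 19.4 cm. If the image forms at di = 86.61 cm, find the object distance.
1/do = 1/f − 1/di → do = 25 cm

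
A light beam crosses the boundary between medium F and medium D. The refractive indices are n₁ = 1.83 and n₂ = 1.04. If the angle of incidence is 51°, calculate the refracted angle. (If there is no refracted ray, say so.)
sin θ₂ = (n₁/n₂)·sin θ₁ = 1.367 > 1, so there is no refracted ray — the light undergoes total internal reflection.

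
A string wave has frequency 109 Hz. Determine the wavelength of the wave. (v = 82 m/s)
λ = v/f = 0.7523 m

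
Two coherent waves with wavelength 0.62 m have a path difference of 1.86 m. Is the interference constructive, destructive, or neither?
constructive — path difference = 3λ, a whole number of wavelengths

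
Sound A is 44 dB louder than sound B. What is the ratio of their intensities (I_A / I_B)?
I_A/I_B = 10^(Δβ/10) = 25120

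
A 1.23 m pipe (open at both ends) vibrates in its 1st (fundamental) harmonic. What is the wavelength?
λₙ = 2L/n = 2.46 m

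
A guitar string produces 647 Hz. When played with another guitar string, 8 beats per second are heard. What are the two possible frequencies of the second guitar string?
f₂ = 647 ± 8 Hz → 655 Hz or 639 Hz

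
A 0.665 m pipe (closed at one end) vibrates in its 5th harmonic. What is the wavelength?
λₙ = 4L/n = 0.532 m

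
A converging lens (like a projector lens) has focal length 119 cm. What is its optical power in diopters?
P = 1/f = 0.8403 D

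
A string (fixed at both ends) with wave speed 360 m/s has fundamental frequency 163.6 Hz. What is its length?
L = v/(2f₁) = 1.1 m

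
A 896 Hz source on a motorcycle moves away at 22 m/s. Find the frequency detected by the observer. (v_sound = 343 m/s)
f_obs = f·v/(v + v_s) = 842 Hz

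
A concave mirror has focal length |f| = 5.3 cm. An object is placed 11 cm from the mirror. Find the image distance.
f = +5.3 cm (concave); 1/di = 1/f − 1/do → di = 10.23 cm (real image, in front of mirror)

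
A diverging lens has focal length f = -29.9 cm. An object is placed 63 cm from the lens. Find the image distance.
1/di = 1/f − 1/do → di = -20.28 cm (virtual image)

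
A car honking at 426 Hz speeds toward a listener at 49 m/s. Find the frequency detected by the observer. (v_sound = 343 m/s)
f_obs = f·v/(v − v_s) = 497 Hz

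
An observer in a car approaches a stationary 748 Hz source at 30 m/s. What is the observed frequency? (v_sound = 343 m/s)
f_obs = f·(v + v_o)/v = 813.4 Hz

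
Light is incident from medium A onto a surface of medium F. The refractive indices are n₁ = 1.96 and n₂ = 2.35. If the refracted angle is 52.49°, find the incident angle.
sin θ₁ = (n₂/n₁)·sin θ₂ → θ₁ = 72.01°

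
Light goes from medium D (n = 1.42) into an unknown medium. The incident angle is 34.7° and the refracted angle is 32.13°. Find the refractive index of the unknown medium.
n₂ = n₁·sin θ₁ / sin θ₂ = 1.52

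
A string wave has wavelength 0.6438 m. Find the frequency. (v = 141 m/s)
f = v/λ = 219 Hz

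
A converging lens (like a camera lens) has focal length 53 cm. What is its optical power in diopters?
P = 1/f = 1.887 D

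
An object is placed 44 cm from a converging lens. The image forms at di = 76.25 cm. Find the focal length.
1/f = 1/do + 1/di → f = 27.9 cm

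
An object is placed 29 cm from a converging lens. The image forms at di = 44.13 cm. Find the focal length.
1/f = 1/do + 1/di → f = 17.5 cm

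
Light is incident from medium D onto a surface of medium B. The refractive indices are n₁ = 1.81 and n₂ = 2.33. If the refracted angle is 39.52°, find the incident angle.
sin θ₁ = (n₂/n₁)·sin θ₂ → θ₁ = 55°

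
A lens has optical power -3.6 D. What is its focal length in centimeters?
f = 1/P = -27.78 cm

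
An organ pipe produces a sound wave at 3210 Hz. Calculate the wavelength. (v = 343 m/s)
λ = v/f = 0.1069 m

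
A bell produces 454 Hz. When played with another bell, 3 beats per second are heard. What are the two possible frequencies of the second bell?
f₂ = 454 ± 3 Hz → 457 Hz or 451 Hz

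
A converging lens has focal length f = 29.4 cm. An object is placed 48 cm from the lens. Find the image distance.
1/di = 1/f − 1/do → di = 75.87 cm (real image)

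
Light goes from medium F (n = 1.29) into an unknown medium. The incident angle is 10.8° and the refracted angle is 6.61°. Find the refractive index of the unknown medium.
n₂ = n₁·sin θ₁ / sin θ₂ = 2.1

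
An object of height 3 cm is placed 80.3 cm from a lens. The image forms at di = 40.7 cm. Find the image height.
hi = (-di/do) × ho = -1.521 cm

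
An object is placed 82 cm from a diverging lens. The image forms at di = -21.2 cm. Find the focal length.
1/f = 1/do + 1/di → f = -28.59 cm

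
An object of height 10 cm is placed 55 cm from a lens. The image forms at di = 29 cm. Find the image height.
hi = (-di/do) × ho = -5.273 cm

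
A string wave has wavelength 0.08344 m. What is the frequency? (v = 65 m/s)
f = v/λ = 779 Hz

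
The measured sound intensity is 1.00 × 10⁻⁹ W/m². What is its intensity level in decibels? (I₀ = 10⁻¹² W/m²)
β = 10·log₁₀(I/I₀) = 30 dB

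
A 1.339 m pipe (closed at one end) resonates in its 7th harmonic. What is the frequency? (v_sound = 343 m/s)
fₙ = nv/(4L) = 448.3 Hz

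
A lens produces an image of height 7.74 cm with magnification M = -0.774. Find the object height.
ho = |hi|/|M| = 10 cm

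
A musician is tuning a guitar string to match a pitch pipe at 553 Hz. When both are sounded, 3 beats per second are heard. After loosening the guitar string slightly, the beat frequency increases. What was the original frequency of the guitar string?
550 Hz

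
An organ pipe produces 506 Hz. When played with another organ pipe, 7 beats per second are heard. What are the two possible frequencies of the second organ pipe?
f₂ = 506 ± 7 Hz → 513 Hz or 499 Hz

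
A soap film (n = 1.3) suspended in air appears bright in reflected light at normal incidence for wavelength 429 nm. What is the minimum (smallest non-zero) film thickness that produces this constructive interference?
2nt = (m − ½)λ with m = 1 → t = (m − ½)λ/(2n) = 82.5 nm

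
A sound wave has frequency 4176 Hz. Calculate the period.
T = 1/f = 2.395 × 10⁻⁴ s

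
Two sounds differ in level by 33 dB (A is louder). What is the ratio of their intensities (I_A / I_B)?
I_A/I_B = 10^(Δβ/10) = 1995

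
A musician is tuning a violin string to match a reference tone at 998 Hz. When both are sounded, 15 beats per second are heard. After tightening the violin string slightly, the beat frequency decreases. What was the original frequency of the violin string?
983 Hz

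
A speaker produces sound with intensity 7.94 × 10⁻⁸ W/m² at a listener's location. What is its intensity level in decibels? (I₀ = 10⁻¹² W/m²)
β = 10·log₁₀(I/I₀) = 49 dB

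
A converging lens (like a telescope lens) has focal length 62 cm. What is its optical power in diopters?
P = 1/f = 1.613 D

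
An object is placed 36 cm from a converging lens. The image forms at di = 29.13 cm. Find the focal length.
1/f = 1/do + 1/di → f = 16.1 cm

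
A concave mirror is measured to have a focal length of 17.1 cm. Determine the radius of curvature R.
R = 2|f| = 34.2 cm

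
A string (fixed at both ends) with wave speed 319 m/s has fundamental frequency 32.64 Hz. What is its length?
L = v/(2f₁) = 4.887 m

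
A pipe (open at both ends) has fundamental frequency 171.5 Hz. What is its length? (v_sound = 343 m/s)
L = v/(2f₁) = 1 m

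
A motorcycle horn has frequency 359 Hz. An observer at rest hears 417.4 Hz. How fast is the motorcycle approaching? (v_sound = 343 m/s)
v_s = v·(1 − f/f_obs) = 47.99 m/s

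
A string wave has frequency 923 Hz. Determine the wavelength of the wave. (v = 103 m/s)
λ = v/f = 0.1116 m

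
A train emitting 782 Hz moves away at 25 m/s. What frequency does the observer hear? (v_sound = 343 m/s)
f_obs = f·v/(v + v_s) = 728.9 Hz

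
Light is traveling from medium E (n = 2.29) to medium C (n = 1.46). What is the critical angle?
θc = arcsin(n₂/n₁) = 39.61°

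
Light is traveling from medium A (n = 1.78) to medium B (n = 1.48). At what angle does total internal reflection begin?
θc = arcsin(n₂/n₁) = 56.25°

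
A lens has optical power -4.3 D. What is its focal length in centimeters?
f = 1/P = -23.26 cm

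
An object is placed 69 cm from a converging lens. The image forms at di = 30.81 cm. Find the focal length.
1/f = 1/do + 1/di → f = 21.3 cm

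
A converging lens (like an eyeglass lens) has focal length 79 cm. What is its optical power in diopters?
P = 1/f = 1.266 D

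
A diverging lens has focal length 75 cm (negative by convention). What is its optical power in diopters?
P = 1/f = -1.333 D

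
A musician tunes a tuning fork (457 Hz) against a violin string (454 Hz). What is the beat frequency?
3 Hz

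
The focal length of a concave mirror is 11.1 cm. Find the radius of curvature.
R = 2|f| = 22.2 cm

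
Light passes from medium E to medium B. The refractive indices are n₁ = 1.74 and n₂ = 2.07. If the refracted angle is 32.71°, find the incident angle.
sin θ₁ = (n₂/n₁)·sin θ₂ → θ₁ = 40.01°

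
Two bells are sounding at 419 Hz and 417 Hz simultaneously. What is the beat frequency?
2 Hz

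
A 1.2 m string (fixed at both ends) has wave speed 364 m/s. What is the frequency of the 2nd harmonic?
fₙ = nv/(2L) = 303.3 Hz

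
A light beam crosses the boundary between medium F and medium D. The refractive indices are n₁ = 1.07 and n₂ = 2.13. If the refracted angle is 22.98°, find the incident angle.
sin θ₁ = (n₂/n₁)·sin θ₂ → θ₁ = 51°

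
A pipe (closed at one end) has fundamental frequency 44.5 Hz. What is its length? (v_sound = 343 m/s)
L = v/(4f₁) = 1.927 m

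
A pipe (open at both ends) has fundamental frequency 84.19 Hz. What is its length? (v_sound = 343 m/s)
L = v/(2f₁) = 2.037 m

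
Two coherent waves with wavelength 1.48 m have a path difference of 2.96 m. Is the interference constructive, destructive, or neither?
constructive — path difference = 2λ, a whole number of wavelengths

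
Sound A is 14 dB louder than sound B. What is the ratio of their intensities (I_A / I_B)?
I_A/I_B = 10^(Δβ/10) = 25.12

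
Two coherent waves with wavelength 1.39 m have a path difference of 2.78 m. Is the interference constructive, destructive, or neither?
constructive — path difference = 2λ, a whole number of wavelengths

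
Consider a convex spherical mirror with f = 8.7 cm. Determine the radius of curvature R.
R = 2|f| = 17.4 cm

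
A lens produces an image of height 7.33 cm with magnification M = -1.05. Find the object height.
ho = |hi|/|M| = 6.981 cm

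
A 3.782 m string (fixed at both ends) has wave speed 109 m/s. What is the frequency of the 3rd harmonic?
fₙ = nv/(2L) = 43.23 Hz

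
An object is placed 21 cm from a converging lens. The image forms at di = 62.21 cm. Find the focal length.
1/f = 1/do + 1/di → f = 15.7 cm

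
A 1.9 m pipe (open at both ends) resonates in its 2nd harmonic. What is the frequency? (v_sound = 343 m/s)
fₙ = nv/(2L) = 180.5 Hz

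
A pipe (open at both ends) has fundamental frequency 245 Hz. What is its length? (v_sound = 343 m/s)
L = v/(2f₁) = 0.7 m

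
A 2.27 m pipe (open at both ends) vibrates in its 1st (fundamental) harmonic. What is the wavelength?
λₙ = 2L/n = 4.54 m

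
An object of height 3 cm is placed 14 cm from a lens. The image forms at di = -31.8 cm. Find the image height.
hi = (-di/do) × ho = 6.814 cm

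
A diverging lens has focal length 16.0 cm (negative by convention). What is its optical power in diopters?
P = 1/f = -6.25 D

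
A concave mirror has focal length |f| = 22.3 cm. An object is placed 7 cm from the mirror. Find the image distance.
f = +22.3 cm (concave); 1/di = 1/f − 1/do → di = -10.2 cm (virtual image, behind mirror)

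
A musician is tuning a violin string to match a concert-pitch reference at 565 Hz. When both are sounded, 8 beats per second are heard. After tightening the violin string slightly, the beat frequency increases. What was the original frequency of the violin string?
573 Hz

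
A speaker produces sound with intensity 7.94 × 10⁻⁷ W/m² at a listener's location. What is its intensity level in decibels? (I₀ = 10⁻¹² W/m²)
β = 10·log₁₀(I/I₀) = 59 dB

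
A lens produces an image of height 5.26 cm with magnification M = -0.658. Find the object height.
ho = |hi|/|M| = 7.994 cm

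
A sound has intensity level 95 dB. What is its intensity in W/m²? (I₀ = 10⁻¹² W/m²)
I = I₀·10^(β/10) = 3.16 × 10⁻³ W/m²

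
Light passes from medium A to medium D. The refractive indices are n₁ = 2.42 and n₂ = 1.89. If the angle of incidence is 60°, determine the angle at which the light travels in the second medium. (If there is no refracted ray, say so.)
sin θ₂ = (n₁/n₂)·sin θ₁ = 1.109 > 1, so there is no refracted ray — the light undergoes total internal reflection.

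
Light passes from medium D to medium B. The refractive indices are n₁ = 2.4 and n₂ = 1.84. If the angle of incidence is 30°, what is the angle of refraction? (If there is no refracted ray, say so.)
sin θ₂ = (n₁/n₂)·sin θ₁ = 0.6522 → θ₂ = 40.71°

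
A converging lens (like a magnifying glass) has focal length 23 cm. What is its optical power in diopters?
P = 1/f = 4.348 D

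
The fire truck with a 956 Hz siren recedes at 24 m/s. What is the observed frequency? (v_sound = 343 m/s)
f_obs = f·v/(v + v_s) = 893.5 Hz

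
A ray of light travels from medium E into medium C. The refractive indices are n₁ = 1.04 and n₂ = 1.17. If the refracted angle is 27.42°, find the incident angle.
sin θ₁ = (n₂/n₁)·sin θ₂ → θ₁ = 31.2°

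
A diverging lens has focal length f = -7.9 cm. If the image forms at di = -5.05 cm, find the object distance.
1/do = 1/f − 1/di → do = 14 cm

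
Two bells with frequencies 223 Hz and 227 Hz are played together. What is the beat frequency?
4 Hz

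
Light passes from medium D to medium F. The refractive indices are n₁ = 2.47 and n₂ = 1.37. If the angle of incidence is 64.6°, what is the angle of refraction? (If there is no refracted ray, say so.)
sin θ₂ = (n₁/n₂)·sin θ₁ = 1.629 > 1, so there is no refracted ray — the light undergoes total internal reflection.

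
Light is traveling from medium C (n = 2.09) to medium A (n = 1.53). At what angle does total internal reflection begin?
θc = arcsin(n₂/n₁) = 47.06°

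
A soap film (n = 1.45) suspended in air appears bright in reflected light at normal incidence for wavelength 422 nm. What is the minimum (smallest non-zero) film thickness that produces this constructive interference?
2nt = (m − ½)λ with m = 1 → t = (m − ½)λ/(2n) = 72.76 nm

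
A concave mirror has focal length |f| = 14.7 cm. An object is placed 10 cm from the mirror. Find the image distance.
f = +14.7 cm (concave); 1/di = 1/f − 1/do → di = -31.28 cm (virtual image, behind mirror)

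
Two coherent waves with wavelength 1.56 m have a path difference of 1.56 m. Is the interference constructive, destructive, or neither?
constructive — path difference = 1λ, a whole number of wavelengths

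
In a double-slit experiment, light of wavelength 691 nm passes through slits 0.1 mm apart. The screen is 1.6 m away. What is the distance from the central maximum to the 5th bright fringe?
y = mλL/d = 55.28 mm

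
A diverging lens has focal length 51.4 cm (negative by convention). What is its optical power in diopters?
P = 1/f = -1.946 D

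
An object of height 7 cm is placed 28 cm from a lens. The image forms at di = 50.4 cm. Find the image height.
hi = (-di/do) × ho = -12.6 cm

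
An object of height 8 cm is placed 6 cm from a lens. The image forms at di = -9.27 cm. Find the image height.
hi = (-di/do) × ho = 12.36 cm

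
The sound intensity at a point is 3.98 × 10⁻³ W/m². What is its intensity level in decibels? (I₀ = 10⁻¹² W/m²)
β = 10·log₁₀(I/I₀) = 96 dB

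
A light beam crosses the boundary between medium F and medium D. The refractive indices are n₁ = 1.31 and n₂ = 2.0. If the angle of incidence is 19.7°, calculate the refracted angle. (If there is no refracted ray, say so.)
sin θ₂ = (n₁/n₂)·sin θ₁ = 0.2208 → θ₂ = 12.76°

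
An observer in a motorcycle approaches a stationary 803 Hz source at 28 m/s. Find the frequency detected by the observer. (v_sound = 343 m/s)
f_obs = f·(v + v_o)/v = 868.6 Hz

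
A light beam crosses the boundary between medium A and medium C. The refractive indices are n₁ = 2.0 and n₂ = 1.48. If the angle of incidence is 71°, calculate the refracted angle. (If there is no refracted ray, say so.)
sin θ₂ = (n₁/n₂)·sin θ₁ = 1.278 > 1, so there is no refracted ray — the light undergoes total internal reflection.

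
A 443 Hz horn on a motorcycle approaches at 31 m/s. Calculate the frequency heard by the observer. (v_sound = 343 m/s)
f_obs = f·v/(v − v_s) = 487 Hz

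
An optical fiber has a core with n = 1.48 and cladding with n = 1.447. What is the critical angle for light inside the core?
θc = arcsin(n_cladding/n_core) = 77.88°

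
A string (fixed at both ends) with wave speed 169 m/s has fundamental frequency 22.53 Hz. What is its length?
L = v/(2f₁) = 3.751 m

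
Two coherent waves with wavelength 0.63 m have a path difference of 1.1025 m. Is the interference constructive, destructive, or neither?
neither (partial) — path difference = 1.75λ, neither a whole number of wavelengths nor an odd multiple of λ/2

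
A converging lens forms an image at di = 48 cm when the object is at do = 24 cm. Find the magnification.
M = −di/do = -2 (inverted image)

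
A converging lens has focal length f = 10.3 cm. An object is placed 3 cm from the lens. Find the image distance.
1/di = 1/f − 1/do → di = -4.233 cm (virtual image)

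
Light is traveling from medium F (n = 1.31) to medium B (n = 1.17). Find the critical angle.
θc = arcsin(n₂/n₁) = 63.27°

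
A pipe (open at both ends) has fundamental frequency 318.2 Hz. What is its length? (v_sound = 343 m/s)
L = v/(2f₁) = 0.539 m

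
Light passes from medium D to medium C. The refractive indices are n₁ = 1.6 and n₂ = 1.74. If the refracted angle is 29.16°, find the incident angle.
sin θ₁ = (n₂/n₁)·sin θ₂ → θ₁ = 32°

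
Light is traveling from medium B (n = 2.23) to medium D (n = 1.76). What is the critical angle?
θc = arcsin(n₂/n₁) = 52.11°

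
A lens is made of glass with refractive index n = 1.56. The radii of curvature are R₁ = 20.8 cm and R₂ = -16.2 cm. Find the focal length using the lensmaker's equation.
1/f = (n − 1)(1/R₁ − 1/R₂) → f = 16.26 cm (converging lens)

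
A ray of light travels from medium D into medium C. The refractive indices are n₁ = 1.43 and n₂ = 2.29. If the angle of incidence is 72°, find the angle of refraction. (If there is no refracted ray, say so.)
sin θ₂ = (n₁/n₂)·sin θ₁ = 0.5939 → θ₂ = 36.43°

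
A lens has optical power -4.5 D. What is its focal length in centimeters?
f = 1/P = -22.22 cm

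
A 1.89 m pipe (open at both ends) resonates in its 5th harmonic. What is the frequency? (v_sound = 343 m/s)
fₙ = nv/(2L) = 453.7 Hz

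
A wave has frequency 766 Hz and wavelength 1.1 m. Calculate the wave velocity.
v = fλ = 842.6 m/s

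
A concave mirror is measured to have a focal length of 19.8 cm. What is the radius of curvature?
R = 2|f| = 39.6 cm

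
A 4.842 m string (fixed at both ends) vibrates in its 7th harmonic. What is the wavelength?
λₙ = 2L/n = 1.383 m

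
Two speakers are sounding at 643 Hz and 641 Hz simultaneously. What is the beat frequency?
2 Hz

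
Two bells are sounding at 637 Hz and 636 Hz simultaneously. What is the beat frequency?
1 Hz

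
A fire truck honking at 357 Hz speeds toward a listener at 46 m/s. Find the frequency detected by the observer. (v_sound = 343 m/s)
f_obs = f·v/(v − v_s) = 412.3 Hz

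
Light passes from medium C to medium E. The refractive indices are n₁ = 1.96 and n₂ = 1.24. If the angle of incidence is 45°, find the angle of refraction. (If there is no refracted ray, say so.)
sin θ₂ = (n₁/n₂)·sin θ₁ = 1.118 > 1, so there is no refracted ray — the light undergoes total internal reflection.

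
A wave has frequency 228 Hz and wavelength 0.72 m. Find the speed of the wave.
v = fλ = 164.2 m/s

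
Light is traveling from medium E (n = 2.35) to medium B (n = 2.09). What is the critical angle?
θc = arcsin(n₂/n₁) = 62.79°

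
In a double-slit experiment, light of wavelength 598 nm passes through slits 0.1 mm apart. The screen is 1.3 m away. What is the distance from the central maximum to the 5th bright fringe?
y = mλL/d = 38.87 mm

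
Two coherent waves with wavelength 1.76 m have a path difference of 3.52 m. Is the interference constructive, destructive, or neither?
constructive — path difference = 2λ, a whole number of wavelengths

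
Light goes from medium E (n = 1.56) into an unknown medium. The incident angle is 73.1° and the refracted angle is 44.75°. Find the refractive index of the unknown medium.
n₂ = n₁·sin θ₁ / sin θ₂ = 2.12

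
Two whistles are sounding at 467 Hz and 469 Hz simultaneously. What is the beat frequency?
2 Hz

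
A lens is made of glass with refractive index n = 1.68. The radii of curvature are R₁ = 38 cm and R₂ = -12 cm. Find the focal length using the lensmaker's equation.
1/f = (n − 1)(1/R₁ − 1/R₂) → f = 13.41 cm (converging lens)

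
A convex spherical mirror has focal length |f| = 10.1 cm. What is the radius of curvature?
R = 2|f| = 20.2 cm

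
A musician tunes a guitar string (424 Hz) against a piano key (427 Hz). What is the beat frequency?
3 Hz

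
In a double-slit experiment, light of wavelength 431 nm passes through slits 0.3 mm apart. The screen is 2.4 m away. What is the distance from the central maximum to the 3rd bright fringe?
y = mλL/d = 10.34 mm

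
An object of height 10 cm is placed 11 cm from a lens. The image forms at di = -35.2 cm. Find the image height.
hi = (-di/do) × ho = 32 cm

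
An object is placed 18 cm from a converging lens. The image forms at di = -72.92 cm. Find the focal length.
1/f = 1/do + 1/di → f = 23.9 cm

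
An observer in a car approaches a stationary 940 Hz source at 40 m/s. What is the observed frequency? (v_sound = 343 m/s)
f_obs = f·(v + v_o)/v = 1050 Hz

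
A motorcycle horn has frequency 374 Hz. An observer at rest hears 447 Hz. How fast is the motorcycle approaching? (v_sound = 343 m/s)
v_s = v·(1 − f/f_obs) = 56.02 m/s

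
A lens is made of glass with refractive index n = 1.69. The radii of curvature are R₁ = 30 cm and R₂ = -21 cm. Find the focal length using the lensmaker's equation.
1/f = (n − 1)(1/R₁ − 1/R₂) → f = 17.9 cm (converging lens)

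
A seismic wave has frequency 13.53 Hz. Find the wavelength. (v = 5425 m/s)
λ = v/f = 401 m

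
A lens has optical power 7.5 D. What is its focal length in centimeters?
f = 1/P = 13.33 cm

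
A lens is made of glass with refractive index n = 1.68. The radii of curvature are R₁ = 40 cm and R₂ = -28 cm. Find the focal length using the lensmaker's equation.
1/f = (n − 1)(1/R₁ − 1/R₂) → f = 24.22 cm (converging lens)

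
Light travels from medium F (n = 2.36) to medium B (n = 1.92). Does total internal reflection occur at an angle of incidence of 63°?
θc = arcsin(n₂/n₁) = 54.45°; 63° > θc, so yes — total internal reflection.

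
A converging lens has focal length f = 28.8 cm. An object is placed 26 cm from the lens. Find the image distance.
1/di = 1/f − 1/do → di = -267.4 cm (virtual image)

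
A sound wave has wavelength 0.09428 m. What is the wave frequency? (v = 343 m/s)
f = v/λ = 3638 Hz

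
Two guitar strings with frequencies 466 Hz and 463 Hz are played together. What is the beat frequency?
3 Hz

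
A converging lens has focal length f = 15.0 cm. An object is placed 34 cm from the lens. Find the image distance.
1/di = 1/f − 1/do → di = 26.84 cm (real image)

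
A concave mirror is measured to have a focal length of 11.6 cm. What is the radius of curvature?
R = 2|f| = 23.2 cm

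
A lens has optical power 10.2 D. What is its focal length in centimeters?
f = 1/P = 9.804 cm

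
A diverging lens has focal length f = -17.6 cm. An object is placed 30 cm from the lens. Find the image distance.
1/di = 1/f − 1/do → di = -11.09 cm (virtual image)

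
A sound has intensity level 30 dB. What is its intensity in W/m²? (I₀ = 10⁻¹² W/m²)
I = I₀·10^(β/10) = 1.00 × 10⁻⁹ W/m²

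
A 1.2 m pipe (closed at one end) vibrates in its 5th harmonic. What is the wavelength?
λₙ = 4L/n = 0.96 m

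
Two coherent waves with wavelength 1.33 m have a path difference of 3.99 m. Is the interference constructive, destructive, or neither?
constructive — path difference = 3λ, a whole number of wavelengths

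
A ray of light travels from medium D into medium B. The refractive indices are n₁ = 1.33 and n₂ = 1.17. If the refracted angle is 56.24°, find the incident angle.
sin θ₁ = (n₂/n₁)·sin θ₂ → θ₁ = 47°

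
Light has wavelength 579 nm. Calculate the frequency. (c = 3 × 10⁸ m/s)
f = c/λ = 5.181 × 10¹⁴ Hz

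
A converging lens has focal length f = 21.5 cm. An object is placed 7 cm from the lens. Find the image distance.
1/di = 1/f − 1/do → di = -10.38 cm (virtual image)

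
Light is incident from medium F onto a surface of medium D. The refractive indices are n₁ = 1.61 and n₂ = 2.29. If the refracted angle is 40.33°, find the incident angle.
sin θ₁ = (n₂/n₁)·sin θ₂ → θ₁ = 67°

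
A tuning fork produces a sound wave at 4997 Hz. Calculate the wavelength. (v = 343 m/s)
λ = v/f = 0.06864 m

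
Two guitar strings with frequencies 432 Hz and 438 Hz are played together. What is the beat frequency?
6 Hz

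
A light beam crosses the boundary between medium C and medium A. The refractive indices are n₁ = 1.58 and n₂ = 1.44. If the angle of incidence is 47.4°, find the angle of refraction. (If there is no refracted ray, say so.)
sin θ₂ = (n₁/n₂)·sin θ₁ = 0.8077 → θ₂ = 53.87°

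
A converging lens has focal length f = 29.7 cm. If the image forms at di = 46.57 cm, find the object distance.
1/do = 1/f − 1/di → do = 81.99 cm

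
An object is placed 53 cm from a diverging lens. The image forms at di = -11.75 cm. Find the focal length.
1/f = 1/do + 1/di → f = -15.1 cm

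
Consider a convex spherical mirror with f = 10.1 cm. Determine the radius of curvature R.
R = 2|f| = 20.2 cm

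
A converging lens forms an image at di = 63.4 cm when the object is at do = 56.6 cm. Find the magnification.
M = −di/do = -1.12 (inverted image)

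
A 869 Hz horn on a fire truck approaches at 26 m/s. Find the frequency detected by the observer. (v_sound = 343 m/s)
f_obs = f·v/(v − v_s) = 940.3 Hz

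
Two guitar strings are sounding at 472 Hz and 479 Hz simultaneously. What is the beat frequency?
7 Hz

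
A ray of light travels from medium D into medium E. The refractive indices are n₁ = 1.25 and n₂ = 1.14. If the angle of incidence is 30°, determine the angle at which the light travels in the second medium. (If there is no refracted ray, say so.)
sin θ₂ = (n₁/n₂)·sin θ₁ = 0.5482 → θ₂ = 33.25°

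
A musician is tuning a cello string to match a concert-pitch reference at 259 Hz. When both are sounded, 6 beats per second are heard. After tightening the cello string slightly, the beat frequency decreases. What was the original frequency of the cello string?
253 Hz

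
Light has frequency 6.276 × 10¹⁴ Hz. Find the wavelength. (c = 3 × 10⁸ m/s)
λ = c/f = 478 nm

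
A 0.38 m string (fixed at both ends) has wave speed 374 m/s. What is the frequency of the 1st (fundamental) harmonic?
fₙ = nv/(2L) = 492.1 Hz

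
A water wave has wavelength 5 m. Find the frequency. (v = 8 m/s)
f = v/λ = 1.6 Hz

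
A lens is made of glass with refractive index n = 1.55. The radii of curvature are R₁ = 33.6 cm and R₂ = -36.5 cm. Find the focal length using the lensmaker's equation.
1/f = (n − 1)(1/R₁ − 1/R₂) → f = 31.81 cm (converging lens)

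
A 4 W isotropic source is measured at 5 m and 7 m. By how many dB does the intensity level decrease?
Δβ = 20·log₁₀(r₂/r₁) = 2.923 dB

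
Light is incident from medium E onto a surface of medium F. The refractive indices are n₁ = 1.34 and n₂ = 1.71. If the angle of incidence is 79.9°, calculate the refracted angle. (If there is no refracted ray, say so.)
sin θ₂ = (n₁/n₂)·sin θ₁ = 0.7715 → θ₂ = 50.49°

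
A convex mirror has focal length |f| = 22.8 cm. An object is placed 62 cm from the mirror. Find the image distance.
f = −22.8 cm (convex); 1/di = 1/f − 1/do → di = -16.67 cm (virtual image, behind mirror)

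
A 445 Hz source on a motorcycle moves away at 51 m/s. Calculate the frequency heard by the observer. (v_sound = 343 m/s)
f_obs = f·v/(v + v_s) = 387.4 Hz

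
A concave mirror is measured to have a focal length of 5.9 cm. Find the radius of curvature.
R = 2|f| = 11.8 cm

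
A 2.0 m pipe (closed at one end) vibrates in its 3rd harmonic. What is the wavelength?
λₙ = 4L/n = 2.667 m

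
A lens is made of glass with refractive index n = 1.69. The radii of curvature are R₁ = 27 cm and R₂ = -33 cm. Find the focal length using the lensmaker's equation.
1/f = (n − 1)(1/R₁ − 1/R₂) → f = 21.52 cm (converging lens)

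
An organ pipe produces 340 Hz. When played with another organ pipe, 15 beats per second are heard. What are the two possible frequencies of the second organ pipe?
f₂ = 340 ± 15 Hz → 355 Hz or 325 Hz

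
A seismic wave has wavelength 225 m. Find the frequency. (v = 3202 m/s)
f = v/λ = 14.23 Hz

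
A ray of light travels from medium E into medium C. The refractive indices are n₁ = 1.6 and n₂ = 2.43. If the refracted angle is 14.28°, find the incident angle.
sin θ₁ = (n₂/n₁)·sin θ₂ → θ₁ = 22°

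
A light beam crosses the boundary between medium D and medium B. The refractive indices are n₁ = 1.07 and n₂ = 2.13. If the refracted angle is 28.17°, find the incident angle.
sin θ₁ = (n₂/n₁)·sin θ₂ → θ₁ = 70.01°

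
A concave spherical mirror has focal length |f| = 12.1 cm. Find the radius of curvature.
R = 2|f| = 24.2 cm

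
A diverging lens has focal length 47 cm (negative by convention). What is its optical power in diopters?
P = 1/f = -2.128 D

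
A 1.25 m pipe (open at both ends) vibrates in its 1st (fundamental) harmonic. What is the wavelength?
λₙ = 2L/n = 2.5 m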